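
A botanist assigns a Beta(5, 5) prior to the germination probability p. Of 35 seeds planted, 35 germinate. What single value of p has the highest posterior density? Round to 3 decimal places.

0.907

Posterior: Beta(5+35, 5+0) = Beta(40, 5).
Mode = (40−1)/(40+5−2) = 39/43 = 0.907.
Mean = 40/(40+5) = 40/45 = 0.889.
This is the posterior mode — the MAP estimate.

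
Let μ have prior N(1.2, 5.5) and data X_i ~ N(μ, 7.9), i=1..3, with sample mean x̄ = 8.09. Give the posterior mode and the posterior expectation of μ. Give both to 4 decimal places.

posterior mode = 5.8592, posterior expectation = 5.8592

Posterior for μ is Normal. Precision-weighted mean: (1/5.5·1.2 + 3/7.9·8.09) / (1/5.5 + 3/7.9) = 5.8592.
A Normal posterior is symmetric, so mode = mean.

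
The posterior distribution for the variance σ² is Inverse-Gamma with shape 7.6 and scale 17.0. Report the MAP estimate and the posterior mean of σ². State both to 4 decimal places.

Mode = β/(α+1) = 17.0/8.6 = 1.9767.
Mean = β/(α−1) = 17.0/6.6 = 2.5758.

MAP = 1.9767; posterior mean = 2.5758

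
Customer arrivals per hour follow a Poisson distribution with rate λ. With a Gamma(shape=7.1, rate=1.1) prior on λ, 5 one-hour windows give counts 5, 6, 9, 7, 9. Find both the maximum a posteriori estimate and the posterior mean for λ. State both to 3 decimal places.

Σ counts = 36. Posterior: Gamma(shape = 7.1+36 = 43.1, rate = 1.1+5 = 6.1).
Mode = (α−1)/β = 42.1/6.1 = 6.902.
Mean = α/β = 43.1/6.1 = 7.066.

MAP = 6.902; posterior mean = 7.066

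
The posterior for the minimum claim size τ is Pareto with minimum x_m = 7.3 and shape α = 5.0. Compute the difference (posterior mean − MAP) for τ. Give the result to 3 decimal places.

1.825

The Pareto density is strictly decreasing on [x_m, ∞), so the mode is x_m = 7.300.
Mean = α·x_m/(α−1) = 5.0·7.3/4.0 = 9.125.
Difference = 9.125 − 7.300 = 1.825.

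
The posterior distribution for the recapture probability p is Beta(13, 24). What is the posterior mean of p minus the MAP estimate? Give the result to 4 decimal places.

Mode = (13−1)/(13+24−2) = 12/35 = 0.3429.
Mean = 13/(13+24) = 13/37 = 0.3514.
Difference = 0.3514 − 0.3429 = 0.0085.
Right-skewed posterior ⇒ mode < mean.

0.0085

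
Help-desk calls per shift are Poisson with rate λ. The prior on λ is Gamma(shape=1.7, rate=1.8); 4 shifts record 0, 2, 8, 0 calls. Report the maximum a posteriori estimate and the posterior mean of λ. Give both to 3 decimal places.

maximum a posteriori estimate = 1.845, posterior mean = 2.017

Σ counts = 10. Posterior: Gamma(shape = 1.7+10 = 11.7, rate = 1.8+4 = 5.8).
Mode = (α−1)/β = 10.7/5.8 = 1.845.
Mean = α/β = 11.7/5.8 = 2.017.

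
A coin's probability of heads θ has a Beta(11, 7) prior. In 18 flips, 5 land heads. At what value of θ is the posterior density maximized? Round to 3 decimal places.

0.441

Posterior: Beta(11+5, 7+13) = Beta(16, 20).
Mode = (16−1)/(16+20−2) = 15/34 = 0.441.
Mean = 16/(16+20) = 16/36 = 0.444.
This is the posterior mode — the MAP estimate.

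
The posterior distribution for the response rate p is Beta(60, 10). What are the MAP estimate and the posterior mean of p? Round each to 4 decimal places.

MAP: 0.8676. Posterior mean: 0.8571.

Mode = (60−1)/(60+10−2) = 59/68 = 0.8676.
Mean = 60/(60+10) = 60/70 = 0.8571.
Mode > mean: the posterior has a left tail.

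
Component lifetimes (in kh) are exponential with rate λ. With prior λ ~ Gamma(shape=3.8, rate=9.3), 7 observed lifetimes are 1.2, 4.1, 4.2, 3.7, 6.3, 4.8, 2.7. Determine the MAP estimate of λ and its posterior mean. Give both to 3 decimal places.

Σ times = 27.0. Posterior: Gamma(shape = 3.8+7 = 10.8, rate = 9.3+27.0 = 36.3).
Mode = (α−1)/β = 9.8/36.3 = 0.270.
Mean = α/β = 10.8/36.3 = 0.298.
Right-skewed posterior ⇒ mode < mean.

MAP = 0.270; posterior mean = 0.298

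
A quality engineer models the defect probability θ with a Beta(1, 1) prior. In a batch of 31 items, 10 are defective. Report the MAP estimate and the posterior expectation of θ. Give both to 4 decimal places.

θ_MAP = 0.3226, E[θ|data] = 0.3333

Posterior: Beta(1+10, 1+21) = Beta(11, 22).
Mode = (11−1)/(11+22−2) = 10/31 = 0.3226.
Mean = 11/(11+22) = 11/33 = 0.3333.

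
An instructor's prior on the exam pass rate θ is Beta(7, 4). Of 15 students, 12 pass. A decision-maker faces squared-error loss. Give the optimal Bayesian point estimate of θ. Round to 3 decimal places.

Posterior: Beta(7+12, 4+3) = Beta(19, 7).
Mode = (19−1)/(19+7−2) = 18/24 = 0.750.
Mean = 19/(19+7) = 19/26 = 0.731.
Squared-error loss ⇒ the optimal estimator is the posterior mean.

0.731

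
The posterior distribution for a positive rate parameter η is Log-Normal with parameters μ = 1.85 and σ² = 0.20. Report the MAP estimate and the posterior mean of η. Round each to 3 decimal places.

MAP: 5.207. Posterior mean: 7.029.

Mode = exp(μ − σ²) = exp(1.65) = 5.207.
Mean = exp(μ + σ²/2) = exp(1.950) = 7.029.
Right-skewed posterior ⇒ mode < mean.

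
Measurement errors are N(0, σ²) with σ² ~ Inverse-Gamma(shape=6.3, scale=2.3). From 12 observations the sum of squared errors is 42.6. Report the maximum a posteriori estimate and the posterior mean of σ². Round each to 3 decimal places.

σ²_MAP = 1.774, E[σ²|data] = 2.088

Posterior: Inverse-Gamma(shape = 6.3+12/2 = 12.3, scale = 2.3+42.6/2 = 23.6).
Mode = β/(α+1) = 23.6/13.3 = 1.774.
Mean = β/(α−1) = 23.6/11.3 = 2.088.
Right-skewed posterior ⇒ mode < mean.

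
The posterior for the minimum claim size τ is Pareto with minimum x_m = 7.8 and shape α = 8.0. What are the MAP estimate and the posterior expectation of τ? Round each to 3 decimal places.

The Pareto density is strictly decreasing on [x_m, ∞), so the mode is x_m = 7.800.
Mean = α·x_m/(α−1) = 8.0·7.8/7.0 = 8.914.
Mean > mode: the posterior has a right tail.

τ_MAP = 7.800, E[τ|data] = 8.914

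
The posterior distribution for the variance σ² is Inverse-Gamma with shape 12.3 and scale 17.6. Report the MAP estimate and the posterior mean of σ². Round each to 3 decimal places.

MAP estimate = 1.323, posterior mean = 1.558

Mode = β/(α+1) = 17.6/13.3 = 1.323.
Mean = β/(α−1) = 17.6/11.3 = 1.558.
The mean is pulled above the mode by the posterior's right skew.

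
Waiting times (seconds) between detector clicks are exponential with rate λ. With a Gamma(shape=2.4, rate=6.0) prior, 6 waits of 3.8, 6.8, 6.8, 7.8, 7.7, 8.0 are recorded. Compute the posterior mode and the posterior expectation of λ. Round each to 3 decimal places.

Σ times = 40.9. Posterior: Gamma(shape = 2.4+6 = 8.4, rate = 6.0+40.9 = 46.9).
Mode = (α−1)/β = 7.4/46.9 = 0.158.
Mean = α/β = 8.4/46.9 = 0.179.
Right-skewed posterior ⇒ mode < mean.

MAP = 0.158; posterior mean = 0.179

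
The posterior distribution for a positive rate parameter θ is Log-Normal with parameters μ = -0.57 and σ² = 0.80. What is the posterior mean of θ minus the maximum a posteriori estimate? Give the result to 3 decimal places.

Mode = exp(μ − σ²) = exp(-1.37) = 0.254.
Mean = exp(μ + σ²/2) = exp(-0.170) = 0.844.
Difference = 0.844 − 0.254 = 0.590.

0.590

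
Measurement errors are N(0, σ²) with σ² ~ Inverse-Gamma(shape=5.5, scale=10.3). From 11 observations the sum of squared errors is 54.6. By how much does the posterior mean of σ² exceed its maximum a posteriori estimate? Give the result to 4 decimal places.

Posterior: Inverse-Gamma(shape = 5.5+11/2 = 11.0, scale = 10.3+54.6/2 = 37.6).
Mode = β/(α+1) = 37.6/12.0 = 3.1333.
Mean = β/(α−1) = 37.6/10.0 = 3.7600.
Difference = 3.7600 − 3.1333 = 0.6267.
Right-skewed posterior ⇒ mode < mean.

0.6267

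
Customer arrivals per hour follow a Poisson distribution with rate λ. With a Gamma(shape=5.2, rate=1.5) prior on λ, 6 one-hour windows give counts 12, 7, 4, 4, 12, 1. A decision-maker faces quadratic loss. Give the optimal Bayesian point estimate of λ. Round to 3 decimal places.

6.027

Σ counts = 40. Posterior: Gamma(shape = 5.2+40 = 45.2, rate = 1.5+6 = 7.5).
Mode = (α−1)/β = 44.2/7.5 = 5.893.
Mean = α/β = 45.2/7.5 = 6.027.
Quadratic loss ⇒ the optimal estimator is the posterior mean.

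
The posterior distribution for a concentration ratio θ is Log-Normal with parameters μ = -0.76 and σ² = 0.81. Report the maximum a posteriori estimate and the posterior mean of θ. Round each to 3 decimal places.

θ_MAP = 0.208, E[θ|data] = 0.701

Mode = exp(μ − σ²) = exp(-1.57) = 0.208.
Mean = exp(μ + σ²/2) = exp(-0.355) = 0.701.
Mean > mode: the posterior has a right tail.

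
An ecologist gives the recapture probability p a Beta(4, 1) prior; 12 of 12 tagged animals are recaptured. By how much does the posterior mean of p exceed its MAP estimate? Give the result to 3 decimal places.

Posterior: Beta(4+12, 1+0) = Beta(16, 1).
Since β = 1 ≤ 1 and α > 1, the Beta density is monotone increasing on [0,1]; the mode is at 1.
Mean = 16/(16+1) = 0.941.
Difference = 0.941 − 1.000 = -0.059.
Mode > mean: the posterior has a left tail.

-0.059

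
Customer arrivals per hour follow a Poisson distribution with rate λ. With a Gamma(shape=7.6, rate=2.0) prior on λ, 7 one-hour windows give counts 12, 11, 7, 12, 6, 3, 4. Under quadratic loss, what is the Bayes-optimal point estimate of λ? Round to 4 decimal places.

Σ counts = 55. Posterior: Gamma(shape = 7.6+55 = 62.6, rate = 2.0+7 = 9.0).
Mode = (α−1)/β = 61.6/9.0 = 6.8444.
Mean = α/β = 62.6/9.0 = 6.9556.
Quadratic loss ⇒ the optimal estimator is the posterior mean.

6.9556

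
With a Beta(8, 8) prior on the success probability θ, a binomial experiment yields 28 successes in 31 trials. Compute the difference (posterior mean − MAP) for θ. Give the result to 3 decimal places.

Posterior: Beta(8+28, 8+3) = Beta(36, 11).
Mode = (36−1)/(36+11−2) = 35/45 = 0.778.
Mean = 36/(36+11) = 36/47 = 0.766.
Difference = 0.766 − 0.778 = -0.012.

-0.012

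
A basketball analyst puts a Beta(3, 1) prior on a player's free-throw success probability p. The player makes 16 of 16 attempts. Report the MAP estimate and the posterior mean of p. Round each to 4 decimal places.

Posterior: Beta(3+16, 1+0) = Beta(19, 1).
Since β = 1 ≤ 1 and α > 1, the Beta density is monotone increasing on [0,1]; the mode is at 1.
Mean = 19/(19+1) = 0.9500.
The mean is pulled below the mode by the posterior's left skew.

MAP estimate = 1.0000, posterior mean = 0.9500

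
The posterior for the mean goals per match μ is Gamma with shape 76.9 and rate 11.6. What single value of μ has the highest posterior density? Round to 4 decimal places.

Mode = (α−1)/β = 75.9/11.6 = 6.5431.
Mean = α/β = 76.9/11.6 = 6.6293.
This is the posterior mode — the MAP estimate.

6.5431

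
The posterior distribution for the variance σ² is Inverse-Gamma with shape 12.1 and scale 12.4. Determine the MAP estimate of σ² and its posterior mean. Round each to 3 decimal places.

MAP: 0.947. Posterior mean: 1.117.

Mode = β/(α+1) = 12.4/13.1 = 0.947.
Mean = β/(α−1) = 12.4/11.1 = 1.117.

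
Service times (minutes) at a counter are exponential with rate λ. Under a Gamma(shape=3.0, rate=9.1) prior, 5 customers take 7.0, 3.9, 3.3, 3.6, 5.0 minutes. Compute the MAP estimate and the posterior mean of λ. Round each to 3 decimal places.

λ_MAP = 0.219, E[λ|data] = 0.251

Σ times = 22.8. Posterior: Gamma(shape = 3.0+5 = 8.0, rate = 9.1+22.8 = 31.9).
Mode = (α−1)/β = 7.0/31.9 = 0.219.
Mean = α/β = 8.0/31.9 = 0.251.
Mean > mode: the posterior has a right tail.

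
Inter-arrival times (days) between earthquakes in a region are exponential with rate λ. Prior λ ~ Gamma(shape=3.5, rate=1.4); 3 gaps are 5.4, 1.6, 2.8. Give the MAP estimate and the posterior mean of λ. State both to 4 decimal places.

MAP: 0.4911. Posterior mean: 0.5804.

Σ times = 9.8. Posterior: Gamma(shape = 3.5+3 = 6.5, rate = 1.4+9.8 = 11.2).
Mode = (α−1)/β = 5.5/11.2 = 0.4911.
Mean = α/β = 6.5/11.2 = 0.5804.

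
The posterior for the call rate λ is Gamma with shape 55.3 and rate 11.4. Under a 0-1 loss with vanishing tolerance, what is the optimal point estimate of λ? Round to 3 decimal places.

Mode = (α−1)/β = 54.3/11.4 = 4.763.
Mean = α/β = 55.3/11.4 = 4.851.
This is the posterior mode — the MAP estimate.

4.763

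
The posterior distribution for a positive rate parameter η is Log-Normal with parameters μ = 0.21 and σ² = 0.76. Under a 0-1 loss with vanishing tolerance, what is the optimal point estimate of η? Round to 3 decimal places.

0.577

Mode = exp(μ − σ²) = exp(-0.55) = 0.577.
Mean = exp(μ + σ²/2) = exp(0.590) = 1.804.
This is the posterior mode — the MAP estimate.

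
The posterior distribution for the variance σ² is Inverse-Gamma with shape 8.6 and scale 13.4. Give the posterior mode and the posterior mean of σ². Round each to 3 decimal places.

posterior mode = 1.396, posterior mean = 1.763

Mode = β/(α+1) = 13.4/9.6 = 1.396.
Mean = β/(α−1) = 13.4/7.6 = 1.763.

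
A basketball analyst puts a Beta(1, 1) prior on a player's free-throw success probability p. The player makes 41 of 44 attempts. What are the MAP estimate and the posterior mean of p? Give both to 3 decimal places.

Posterior: Beta(1+41, 1+3) = Beta(42, 4).
Mode = (42−1)/(42+4−2) = 41/44 = 0.932.
With a flat prior the MAP equals the MLE, 41/44.
Mean = 42/(42+4) = 42/46 = 0.913.

MAP: 0.932. Posterior mean: 0.913.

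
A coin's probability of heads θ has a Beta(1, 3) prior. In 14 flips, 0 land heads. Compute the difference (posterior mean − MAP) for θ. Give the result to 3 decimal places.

0.056

Posterior: Beta(1+0, 3+14) = Beta(1, 17).
Since α = 1 ≤ 1 and β > 1, the Beta density is monotone decreasing on [0,1]; the mode is at 0.
Mean = 1/(1+17) = 0.056.
Difference = 0.056 − 0.000 = 0.056.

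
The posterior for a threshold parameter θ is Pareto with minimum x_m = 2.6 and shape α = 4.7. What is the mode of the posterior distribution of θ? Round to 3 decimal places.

2.600

The Pareto density is strictly decreasing on [x_m, ∞), so the mode is x_m = 2.600.
Mean = α·x_m/(α−1) = 4.7·2.6/3.7 = 3.303.
This is the posterior mode — the MAP estimate.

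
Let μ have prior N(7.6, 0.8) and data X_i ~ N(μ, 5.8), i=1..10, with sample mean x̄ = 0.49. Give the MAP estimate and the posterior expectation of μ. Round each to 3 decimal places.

Posterior for μ is Normal. Precision-weighted mean: (1/0.8·7.6 + 10/5.8·0.49) / (1/0.8 + 10/5.8) = 3.478.
A Normal posterior is symmetric, so mode = mean.

MAP estimate = 3.478, posterior expectation = 3.478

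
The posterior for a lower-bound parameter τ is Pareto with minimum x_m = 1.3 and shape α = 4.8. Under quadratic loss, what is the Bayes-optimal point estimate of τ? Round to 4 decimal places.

The Pareto density is strictly decreasing on [x_m, ∞), so the mode is x_m = 1.3000.
Mean = α·x_m/(α−1) = 4.8·1.3/3.8 = 1.6421.
Quadratic loss ⇒ the optimal estimator is the posterior mean.

1.6421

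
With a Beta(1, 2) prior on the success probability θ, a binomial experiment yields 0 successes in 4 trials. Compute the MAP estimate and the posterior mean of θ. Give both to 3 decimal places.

MAP = 0.000; posterior mean = 0.143

Posterior: Beta(1+0, 2+4) = Beta(1, 6).
Since α = 1 ≤ 1 and β > 1, the Beta density is monotone decreasing on [0,1]; the mode is at 0.
Mean = 1/(1+6) = 0.143.
Mean > mode: the posterior has a right tail.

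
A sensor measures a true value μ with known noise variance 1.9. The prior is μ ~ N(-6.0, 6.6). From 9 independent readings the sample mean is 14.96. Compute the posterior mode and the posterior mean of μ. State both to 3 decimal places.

MAP = 14.310, posterior mean = 14.310

Posterior for μ is Normal. Precision-weighted mean: (1/6.6·-6.0 + 9/1.9·14.96) / (1/6.6 + 9/1.9) = 14.310.
A Normal posterior is symmetric, so mode = mean.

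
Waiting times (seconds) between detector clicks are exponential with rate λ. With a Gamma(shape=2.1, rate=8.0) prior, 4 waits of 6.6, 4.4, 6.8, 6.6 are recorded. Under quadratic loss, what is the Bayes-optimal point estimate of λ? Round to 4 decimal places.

0.1883

Σ times = 24.4. Posterior: Gamma(shape = 2.1+4 = 6.1, rate = 8.0+24.4 = 32.4).
Mode = (α−1)/β = 5.1/32.4 = 0.1574.
Mean = α/β = 6.1/32.4 = 0.1883.
Quadratic loss ⇒ the optimal estimator is the posterior mean.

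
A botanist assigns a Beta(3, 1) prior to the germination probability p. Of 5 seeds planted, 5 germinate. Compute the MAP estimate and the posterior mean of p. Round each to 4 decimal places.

MAP = 1.0000, posterior mean = 0.8889

Posterior: Beta(3+5, 1+0) = Beta(8, 1).
Since β = 1 ≤ 1 and α > 1, the Beta density is monotone increasing on [0,1]; the mode is at 1.
Mean = 8/(8+1) = 0.8889.
Left-skewed posterior ⇒ mean < mode.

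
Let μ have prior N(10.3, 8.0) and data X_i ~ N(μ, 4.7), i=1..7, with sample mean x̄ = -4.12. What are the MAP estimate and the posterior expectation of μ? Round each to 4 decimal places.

MAP: -3.0035. Posterior mean: -3.0035.

Posterior for μ is Normal. Precision-weighted mean: (1/8.0·10.3 + 7/4.7·-4.12) / (1/8.0 + 7/4.7) = -3.0035.
A Normal posterior is symmetric, so mode = mean.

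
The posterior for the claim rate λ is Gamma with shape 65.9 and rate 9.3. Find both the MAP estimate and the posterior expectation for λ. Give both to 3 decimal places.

MAP estimate = 6.978, posterior expectation = 7.086

Mode = (α−1)/β = 64.9/9.3 = 6.978.
Mean = α/β = 65.9/9.3 = 7.086.
The mean is pulled above the mode by the posterior's right skew.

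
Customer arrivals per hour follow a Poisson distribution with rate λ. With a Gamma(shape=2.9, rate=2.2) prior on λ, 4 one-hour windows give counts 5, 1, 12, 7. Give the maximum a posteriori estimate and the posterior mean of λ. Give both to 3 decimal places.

MAP = 4.339; posterior mean = 4.500

Σ counts = 25. Posterior: Gamma(shape = 2.9+25 = 27.9, rate = 2.2+4 = 6.2).
Mode = (α−1)/β = 26.9/6.2 = 4.339.
Mean = α/β = 27.9/6.2 = 4.500.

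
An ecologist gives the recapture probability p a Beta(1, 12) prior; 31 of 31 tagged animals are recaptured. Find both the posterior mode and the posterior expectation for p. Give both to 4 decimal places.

posterior mode = 0.7381, posterior expectation = 0.7273

Posterior: Beta(1+31, 12+0) = Beta(32, 12).
Mode = (32−1)/(32+12−2) = 31/42 = 0.7381.
Mean = 32/(32+12) = 32/44 = 0.7273.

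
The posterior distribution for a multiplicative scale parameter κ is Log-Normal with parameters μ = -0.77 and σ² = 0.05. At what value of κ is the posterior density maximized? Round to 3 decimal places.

0.440

Mode = exp(μ − σ²) = exp(-0.82) = 0.440.
Mean = exp(μ + σ²/2) = exp(-0.745) = 0.475.
This is the posterior mode — the MAP estimate.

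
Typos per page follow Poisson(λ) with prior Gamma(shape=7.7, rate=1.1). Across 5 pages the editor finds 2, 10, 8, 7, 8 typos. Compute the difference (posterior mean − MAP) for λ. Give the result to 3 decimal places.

Σ counts = 35. Posterior: Gamma(shape = 7.7+35 = 42.7, rate = 1.1+5 = 6.1).
Mode = (α−1)/β = 41.7/6.1 = 6.836.
Mean = α/β = 42.7/6.1 = 7.000.
Difference = 7.000 − 6.836 = 0.164.

0.164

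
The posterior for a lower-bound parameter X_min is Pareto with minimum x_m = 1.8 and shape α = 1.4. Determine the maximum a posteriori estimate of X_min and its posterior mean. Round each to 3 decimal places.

The Pareto density is strictly decreasing on [x_m, ∞), so the mode is x_m = 1.800.
Mean = α·x_m/(α−1) = 1.4·1.8/0.4 = 6.300.

maximum a posteriori estimate = 1.800, posterior mean = 6.300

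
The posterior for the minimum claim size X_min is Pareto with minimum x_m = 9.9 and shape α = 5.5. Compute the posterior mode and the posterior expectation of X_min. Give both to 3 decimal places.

The Pareto density is strictly decreasing on [x_m, ∞), so the mode is x_m = 9.900.
Mean = α·x_m/(α−1) = 5.5·9.9/4.5 = 12.100.

MAP = 9.900; posterior mean = 12.100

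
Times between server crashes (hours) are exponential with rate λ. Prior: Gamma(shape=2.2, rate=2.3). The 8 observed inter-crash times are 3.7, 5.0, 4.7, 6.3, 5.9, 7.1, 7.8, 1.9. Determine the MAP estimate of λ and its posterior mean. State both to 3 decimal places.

Σ times = 42.4. Posterior: Gamma(shape = 2.2+8 = 10.2, rate = 2.3+42.4 = 44.7).
Mode = (α−1)/β = 9.2/44.7 = 0.206.
Mean = α/β = 10.2/44.7 = 0.228.

MAP = 0.206, posterior mean = 0.228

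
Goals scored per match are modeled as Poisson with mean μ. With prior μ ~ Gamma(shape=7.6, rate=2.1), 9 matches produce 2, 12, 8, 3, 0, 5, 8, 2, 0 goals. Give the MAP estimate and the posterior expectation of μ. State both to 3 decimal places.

MAP = 4.198, posterior mean = 4.288

Σ counts = 40. Posterior: Gamma(shape = 7.6+40 = 47.6, rate = 2.1+9 = 11.1).
Mode = (α−1)/β = 46.6/11.1 = 4.198.
Mean = α/β = 47.6/11.1 = 4.288.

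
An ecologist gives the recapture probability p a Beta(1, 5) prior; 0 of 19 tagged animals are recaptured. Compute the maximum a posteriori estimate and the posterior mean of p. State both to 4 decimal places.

MAP: 0.0000. Posterior mean: 0.0400.

Posterior: Beta(1+0, 5+19) = Beta(1, 24).
Since α = 1 ≤ 1 and β > 1, the Beta density is monotone decreasing on [0,1]; the mode is at 0.
Mean = 1/(1+24) = 0.0400.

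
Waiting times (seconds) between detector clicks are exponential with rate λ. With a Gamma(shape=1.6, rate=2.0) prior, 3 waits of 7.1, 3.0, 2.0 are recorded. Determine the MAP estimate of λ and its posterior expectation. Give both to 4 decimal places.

Σ times = 12.1. Posterior: Gamma(shape = 1.6+3 = 4.6, rate = 2.0+12.1 = 14.1).
Mode = (α−1)/β = 3.6/14.1 = 0.2553.
Mean = α/β = 4.6/14.1 = 0.3262.

MAP = 0.2553; posterior mean = 0.3262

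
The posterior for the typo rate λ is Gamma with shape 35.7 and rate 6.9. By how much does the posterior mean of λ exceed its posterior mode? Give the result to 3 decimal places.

Mode = (α−1)/β = 34.7/6.9 = 5.029.
Mean = α/β = 35.7/6.9 = 5.174.
Difference = 5.174 − 5.029 = 0.145.

0.145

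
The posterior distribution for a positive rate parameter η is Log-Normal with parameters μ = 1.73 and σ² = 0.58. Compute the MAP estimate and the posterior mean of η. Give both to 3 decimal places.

Mode = exp(μ − σ²) = exp(1.15) = 3.158.
Mean = exp(μ + σ²/2) = exp(2.020) = 7.538.

η_MAP = 3.158, E[η|data] = 7.538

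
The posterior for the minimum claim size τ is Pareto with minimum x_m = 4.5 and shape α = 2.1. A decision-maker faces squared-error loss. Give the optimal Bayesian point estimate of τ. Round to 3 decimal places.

The Pareto density is strictly decreasing on [x_m, ∞), so the mode is x_m = 4.500.
Mean = α·x_m/(α−1) = 2.1·4.5/1.1 = 8.591.
Squared-error loss ⇒ the optimal estimator is the posterior mean.

8.591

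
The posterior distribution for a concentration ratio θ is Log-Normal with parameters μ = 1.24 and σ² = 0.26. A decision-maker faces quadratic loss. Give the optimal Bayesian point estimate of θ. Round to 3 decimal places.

3.935

Mode = exp(μ − σ²) = exp(0.98) = 2.664.
Mean = exp(μ + σ²/2) = exp(1.370) = 3.935.
Quadratic loss ⇒ the optimal estimator is the posterior mean.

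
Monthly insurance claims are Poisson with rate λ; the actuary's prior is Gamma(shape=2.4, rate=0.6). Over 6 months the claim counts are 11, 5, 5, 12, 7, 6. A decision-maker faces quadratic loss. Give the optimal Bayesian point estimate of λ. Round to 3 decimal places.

7.333

Σ counts = 46. Posterior: Gamma(shape = 2.4+46 = 48.4, rate = 0.6+6 = 6.6).
Mode = (α−1)/β = 47.4/6.6 = 7.182.
Mean = α/β = 48.4/6.6 = 7.333.
Quadratic loss ⇒ the optimal estimator is the posterior mean.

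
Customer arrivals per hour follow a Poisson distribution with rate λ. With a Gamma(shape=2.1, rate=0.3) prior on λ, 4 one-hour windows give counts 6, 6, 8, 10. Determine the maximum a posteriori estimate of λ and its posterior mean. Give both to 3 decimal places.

Σ counts = 30. Posterior: Gamma(shape = 2.1+30 = 32.1, rate = 0.3+4 = 4.3).
Mode = (α−1)/β = 31.1/4.3 = 7.233.
Mean = α/β = 32.1/4.3 = 7.465.
Mean > mode: the posterior has a right tail.

maximum a posteriori estimate = 7.233, posterior mean = 7.465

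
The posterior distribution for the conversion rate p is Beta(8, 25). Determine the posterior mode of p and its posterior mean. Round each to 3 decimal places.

Mode = (8−1)/(8+25−2) = 7/31 = 0.226.
Mean = 8/(8+25) = 8/33 = 0.242.
The mean is pulled above the mode by the posterior's right skew.

MAP: 0.226. Posterior mean: 0.242.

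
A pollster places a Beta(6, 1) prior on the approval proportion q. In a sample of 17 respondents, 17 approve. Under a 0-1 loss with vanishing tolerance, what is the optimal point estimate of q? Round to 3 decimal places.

Posterior: Beta(6+17, 1+0) = Beta(23, 1).
Since β = 1 ≤ 1 and α > 1, the Beta density is monotone increasing on [0,1]; the mode is at 1.
Mean = 23/(23+1) = 0.958.
This is the posterior mode — the MAP estimate.

1.000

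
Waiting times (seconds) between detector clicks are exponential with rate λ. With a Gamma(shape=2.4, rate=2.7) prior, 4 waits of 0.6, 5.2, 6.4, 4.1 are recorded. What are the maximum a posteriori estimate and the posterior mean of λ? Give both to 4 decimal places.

MAP = 0.2842, posterior mean = 0.3368

Σ times = 16.3. Posterior: Gamma(shape = 2.4+4 = 6.4, rate = 2.7+16.3 = 19.0).
Mode = (α−1)/β = 5.4/19.0 = 0.2842.
Mean = α/β = 6.4/19.0 = 0.3368.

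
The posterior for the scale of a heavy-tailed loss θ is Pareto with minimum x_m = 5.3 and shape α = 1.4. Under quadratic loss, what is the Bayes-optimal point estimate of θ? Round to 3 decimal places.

The Pareto density is strictly decreasing on [x_m, ∞), so the mode is x_m = 5.300.
Mean = α·x_m/(α−1) = 1.4·5.3/0.4 = 18.550.
Quadratic loss ⇒ the optimal estimator is the posterior mean.

18.550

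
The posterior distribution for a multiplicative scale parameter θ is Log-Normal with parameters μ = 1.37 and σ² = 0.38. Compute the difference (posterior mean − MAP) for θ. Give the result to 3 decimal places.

Mode = exp(μ − σ²) = exp(0.99) = 2.691.
Mean = exp(μ + σ²/2) = exp(1.560) = 4.759.
Difference = 4.759 − 2.691 = 2.068.

2.068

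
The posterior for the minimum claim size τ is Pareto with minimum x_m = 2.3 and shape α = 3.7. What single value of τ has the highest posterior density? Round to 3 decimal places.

2.300

The Pareto density is strictly decreasing on [x_m, ∞), so the mode is x_m = 2.300.
Mean = α·x_m/(α−1) = 3.7·2.3/2.7 = 3.152.
This is the posterior mode — the MAP estimate.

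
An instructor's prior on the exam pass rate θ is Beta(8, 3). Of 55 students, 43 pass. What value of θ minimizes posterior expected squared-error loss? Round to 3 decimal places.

Posterior: Beta(8+43, 3+12) = Beta(51, 15).
Mode = (51−1)/(51+15−2) = 50/64 = 0.781.
Mean = 51/(51+15) = 51/66 = 0.773.
Squared-error loss ⇒ the optimal estimator is the posterior mean.

0.773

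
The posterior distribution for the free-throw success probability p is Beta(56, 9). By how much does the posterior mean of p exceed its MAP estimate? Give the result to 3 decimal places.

-0.011

Mode = (56−1)/(56+9−2) = 55/63 = 0.873.
Mean = 56/(56+9) = 56/65 = 0.862.
Difference = 0.862 − 0.873 = -0.011.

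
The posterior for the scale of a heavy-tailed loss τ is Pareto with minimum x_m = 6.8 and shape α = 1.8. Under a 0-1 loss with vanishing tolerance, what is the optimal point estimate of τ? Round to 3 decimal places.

The Pareto density is strictly decreasing on [x_m, ∞), so the mode is x_m = 6.800.
Mean = α·x_m/(α−1) = 1.8·6.8/0.8 = 15.300.
This is the posterior mode — the MAP estimate.

6.800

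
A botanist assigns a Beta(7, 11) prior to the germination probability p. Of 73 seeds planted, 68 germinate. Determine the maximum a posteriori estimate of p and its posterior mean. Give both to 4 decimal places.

Posterior: Beta(7+68, 11+5) = Beta(75, 16).
Mode = (75−1)/(75+16−2) = 74/89 = 0.8315.
Mean = 75/(75+16) = 75/91 = 0.8242.

MAP = 0.8315; posterior mean = 0.8242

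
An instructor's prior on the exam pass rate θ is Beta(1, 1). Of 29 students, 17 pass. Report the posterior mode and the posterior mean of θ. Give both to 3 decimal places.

MAP = 0.586, posterior mean = 0.581

Posterior: Beta(1+17, 1+12) = Beta(18, 13).
Mode = (18−1)/(18+13−2) = 17/29 = 0.586.
Mean = 18/(18+13) = 18/31 = 0.581.
The posterior is left-skewed, so the mode exceeds the mean.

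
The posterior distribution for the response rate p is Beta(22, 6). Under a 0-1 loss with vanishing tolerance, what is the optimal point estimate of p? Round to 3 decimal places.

Mode = (22−1)/(22+6−2) = 21/26 = 0.808.
Mean = 22/(22+6) = 22/28 = 0.786.
This is the posterior mode — the MAP estimate.

0.808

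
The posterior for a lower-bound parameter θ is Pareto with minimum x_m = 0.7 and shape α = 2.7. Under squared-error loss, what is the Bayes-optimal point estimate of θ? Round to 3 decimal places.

The Pareto density is strictly decreasing on [x_m, ∞), so the mode is x_m = 0.700.
Mean = α·x_m/(α−1) = 2.7·0.7/1.7 = 1.112.
Squared-error loss ⇒ the optimal estimator is the posterior mean.

1.112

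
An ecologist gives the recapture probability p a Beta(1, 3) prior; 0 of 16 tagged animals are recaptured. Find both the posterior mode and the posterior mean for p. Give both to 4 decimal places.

MAP = 0.0000, posterior mean = 0.0500

Posterior: Beta(1+0, 3+16) = Beta(1, 19).
Since α = 1 ≤ 1 and β > 1, the Beta density is monotone decreasing on [0,1]; the mode is at 0.
Mean = 1/(1+19) = 0.0500.
Right-skewed posterior ⇒ mode < mean.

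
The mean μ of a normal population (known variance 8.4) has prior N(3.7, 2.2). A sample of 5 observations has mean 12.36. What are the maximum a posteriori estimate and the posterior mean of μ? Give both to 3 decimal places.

μ_MAP = 8.610, E[μ|data] = 8.610

Posterior for μ is Normal. Precision-weighted mean: (1/2.2·3.7 + 5/8.4·12.36) / (1/2.2 + 5/8.4) = 8.610.
A Normal posterior is symmetric, so mode = mean.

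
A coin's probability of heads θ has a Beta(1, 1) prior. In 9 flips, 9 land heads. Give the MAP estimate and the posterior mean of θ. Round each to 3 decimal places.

Posterior: Beta(1+9, 1+0) = Beta(10, 1).
Since β = 1 ≤ 1 and α > 1, the Beta density is monotone increasing on [0,1]; the mode is at 1.
Mean = 10/(10+1) = 0.909.
The mean is pulled below the mode by the posterior's left skew.

MAP estimate = 1.000, posterior mean = 0.909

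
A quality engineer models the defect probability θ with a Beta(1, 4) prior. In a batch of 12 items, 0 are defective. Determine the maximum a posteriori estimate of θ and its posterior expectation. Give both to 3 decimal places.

MAP = 0.000, posterior mean = 0.059

Posterior: Beta(1+0, 4+12) = Beta(1, 16).
Since α = 1 ≤ 1 and β > 1, the Beta density is monotone decreasing on [0,1]; the mode is at 0.
Mean = 1/(1+16) = 0.059.
The mean is pulled above the mode by the posterior's right skew.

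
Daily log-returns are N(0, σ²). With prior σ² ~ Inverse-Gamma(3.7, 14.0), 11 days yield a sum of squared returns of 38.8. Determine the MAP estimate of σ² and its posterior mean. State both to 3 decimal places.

σ²_MAP = 3.275, E[σ²|data] = 4.073

Posterior: Inverse-Gamma(shape = 3.7+11/2 = 9.2, scale = 14.0+38.8/2 = 33.4).
Mode = β/(α+1) = 33.4/10.2 = 3.275.
Mean = β/(α−1) = 33.4/8.2 = 4.073.
The posterior is right-skewed, so the mean exceeds the mode.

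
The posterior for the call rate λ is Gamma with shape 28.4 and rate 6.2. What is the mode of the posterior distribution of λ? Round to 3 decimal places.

Mode = (α−1)/β = 27.4/6.2 = 4.419.
Mean = α/β = 28.4/6.2 = 4.581.
This is the posterior mode — the MAP estimate.

4.419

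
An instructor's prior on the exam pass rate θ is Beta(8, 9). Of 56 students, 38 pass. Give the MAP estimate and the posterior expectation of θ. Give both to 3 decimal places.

MAP: 0.634. Posterior mean: 0.630.

Posterior: Beta(8+38, 9+18) = Beta(46, 27).
Mode = (46−1)/(46+27−2) = 45/71 = 0.634.
Mean = 46/(46+27) = 46/73 = 0.630.
The mean is pulled below the mode by the posterior's left skew.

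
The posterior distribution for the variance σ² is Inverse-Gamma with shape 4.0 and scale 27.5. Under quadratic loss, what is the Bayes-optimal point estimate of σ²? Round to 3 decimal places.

Mode = β/(α+1) = 27.5/5.0 = 5.500.
Mean = β/(α−1) = 27.5/3.0 = 9.167.
Quadratic loss ⇒ the optimal estimator is the posterior mean.

9.167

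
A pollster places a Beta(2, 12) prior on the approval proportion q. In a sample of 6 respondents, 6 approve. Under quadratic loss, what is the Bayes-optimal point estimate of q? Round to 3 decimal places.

0.400

Posterior: Beta(2+6, 12+0) = Beta(8, 12).
Mode = (8−1)/(8+12−2) = 7/18 = 0.389.
Mean = 8/(8+12) = 8/20 = 0.400.
Quadratic loss ⇒ the optimal estimator is the posterior mean.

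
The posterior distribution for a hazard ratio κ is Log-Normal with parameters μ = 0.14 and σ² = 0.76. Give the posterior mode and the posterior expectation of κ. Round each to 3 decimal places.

Mode = exp(μ − σ²) = exp(-0.62) = 0.538.
Mean = exp(μ + σ²/2) = exp(0.520) = 1.682.
The posterior is right-skewed, so the mean exceeds the mode.

MAP = 0.538, posterior mean = 1.682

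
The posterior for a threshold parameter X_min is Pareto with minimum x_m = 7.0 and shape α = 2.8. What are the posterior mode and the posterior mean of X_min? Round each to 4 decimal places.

MAP = 7.0000; posterior mean = 10.8889

The Pareto density is strictly decreasing on [x_m, ∞), so the mode is x_m = 7.0000.
Mean = α·x_m/(α−1) = 2.8·7.0/1.8 = 10.8889.
Right-skewed posterior ⇒ mode < mean.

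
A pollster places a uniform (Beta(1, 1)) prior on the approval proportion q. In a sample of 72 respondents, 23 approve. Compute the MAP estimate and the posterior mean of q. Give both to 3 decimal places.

Posterior: Beta(1+23, 1+49) = Beta(24, 50).
Mode = (24−1)/(24+50−2) = 23/72 = 0.319.
With a flat prior the MAP equals the MLE, 23/72.
Mean = 24/(24+50) = 24/74 = 0.324.

MAP: 0.319. Posterior mean: 0.324.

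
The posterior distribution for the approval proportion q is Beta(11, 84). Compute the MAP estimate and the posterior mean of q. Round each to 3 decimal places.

MAP: 0.108. Posterior mean: 0.116.

Mode = (11−1)/(11+84−2) = 10/93 = 0.108.
Mean = 11/(11+84) = 11/95 = 0.116.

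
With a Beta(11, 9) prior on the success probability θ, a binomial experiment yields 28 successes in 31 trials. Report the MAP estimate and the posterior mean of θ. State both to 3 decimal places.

Posterior: Beta(11+28, 9+3) = Beta(39, 12).
Mode = (39−1)/(39+12−2) = 38/49 = 0.776.
Mean = 39/(39+12) = 39/51 = 0.765.
The posterior is left-skewed, so the mode exceeds the mean.

MAP estimate = 0.776, posterior mean = 0.765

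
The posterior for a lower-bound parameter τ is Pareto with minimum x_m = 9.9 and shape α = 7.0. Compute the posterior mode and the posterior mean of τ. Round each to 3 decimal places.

The Pareto density is strictly decreasing on [x_m, ∞), so the mode is x_m = 9.900.
Mean = α·x_m/(α−1) = 7.0·9.9/6.0 = 11.550.

posterior mode = 9.900, posterior mean = 11.550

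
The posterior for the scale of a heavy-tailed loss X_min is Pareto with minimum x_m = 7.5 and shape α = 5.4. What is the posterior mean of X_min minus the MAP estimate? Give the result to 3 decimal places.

The Pareto density is strictly decreasing on [x_m, ∞), so the mode is x_m = 7.500.
Mean = α·x_m/(α−1) = 5.4·7.5/4.4 = 9.205.
Difference = 9.205 − 7.500 = 1.705.
The posterior is right-skewed, so the mean exceeds the mode.

1.705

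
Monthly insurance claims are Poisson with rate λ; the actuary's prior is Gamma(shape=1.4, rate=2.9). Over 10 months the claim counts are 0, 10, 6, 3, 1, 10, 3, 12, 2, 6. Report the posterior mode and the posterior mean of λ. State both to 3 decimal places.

Σ counts = 53. Posterior: Gamma(shape = 1.4+53 = 54.4, rate = 2.9+10 = 12.9).
Mode = (α−1)/β = 53.4/12.9 = 4.140.
Mean = α/β = 54.4/12.9 = 4.217.
Mean > mode: the posterior has a right tail.

λ_MAP = 4.140, E[λ|data] = 4.217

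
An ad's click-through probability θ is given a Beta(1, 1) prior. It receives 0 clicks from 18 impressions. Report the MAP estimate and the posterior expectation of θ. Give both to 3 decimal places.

MAP estimate = 0.000, posterior expectation = 0.050

Posterior: Beta(1+0, 1+18) = Beta(1, 19).
Since α = 1 ≤ 1 and β > 1, the Beta density is monotone decreasing on [0,1]; the mode is at 0.
Mean = 1/(1+19) = 0.050.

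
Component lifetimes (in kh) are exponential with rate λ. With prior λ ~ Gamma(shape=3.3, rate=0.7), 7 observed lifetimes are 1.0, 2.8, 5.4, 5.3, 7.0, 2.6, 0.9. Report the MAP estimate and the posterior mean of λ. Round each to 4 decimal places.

Σ times = 25.0. Posterior: Gamma(shape = 3.3+7 = 10.3, rate = 0.7+25.0 = 25.7).
Mode = (α−1)/β = 9.3/25.7 = 0.3619.
Mean = α/β = 10.3/25.7 = 0.4008.

MAP = 0.3619, posterior mean = 0.4008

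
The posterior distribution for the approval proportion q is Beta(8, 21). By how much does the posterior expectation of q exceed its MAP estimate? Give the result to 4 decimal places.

Mode = (8−1)/(8+21−2) = 7/27 = 0.2593.
Mean = 8/(8+21) = 8/29 = 0.2759.
Difference = 0.2759 − 0.2593 = 0.0166.

0.0166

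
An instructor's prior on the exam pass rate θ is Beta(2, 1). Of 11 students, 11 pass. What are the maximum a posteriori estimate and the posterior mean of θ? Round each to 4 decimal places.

Posterior: Beta(2+11, 1+0) = Beta(13, 1).
Since β = 1 ≤ 1 and α > 1, the Beta density is monotone increasing on [0,1]; the mode is at 1.
Mean = 13/(13+1) = 0.9286.
The mean is pulled below the mode by the posterior's left skew.

MAP = 1.0000; posterior mean = 0.9286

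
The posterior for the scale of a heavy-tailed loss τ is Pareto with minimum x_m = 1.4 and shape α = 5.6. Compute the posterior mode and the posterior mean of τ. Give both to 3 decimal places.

posterior mode = 1.400, posterior mean = 1.704

The Pareto density is strictly decreasing on [x_m, ∞), so the mode is x_m = 1.400.
Mean = α·x_m/(α−1) = 5.6·1.4/4.6 = 1.704.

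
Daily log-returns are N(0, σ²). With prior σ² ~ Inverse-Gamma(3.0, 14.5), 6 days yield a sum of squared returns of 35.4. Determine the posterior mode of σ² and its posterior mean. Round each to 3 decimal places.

Posterior: Inverse-Gamma(shape = 3.0+6/2 = 6.0, scale = 14.5+35.4/2 = 32.2).
Mode = β/(α+1) = 32.2/7.0 = 4.600.
Mean = β/(α−1) = 32.2/5.0 = 6.440.

posterior mode = 4.600, posterior mean = 6.440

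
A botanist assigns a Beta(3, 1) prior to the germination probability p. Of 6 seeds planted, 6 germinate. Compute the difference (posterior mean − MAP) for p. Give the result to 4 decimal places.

Posterior: Beta(3+6, 1+0) = Beta(9, 1).
Since β = 1 ≤ 1 and α > 1, the Beta density is monotone increasing on [0,1]; the mode is at 1.
Mean = 9/(9+1) = 0.9000.
Difference = 0.9000 − 1.0000 = -0.1000.

-0.1000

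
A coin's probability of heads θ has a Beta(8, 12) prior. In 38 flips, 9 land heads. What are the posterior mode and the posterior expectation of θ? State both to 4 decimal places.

θ_MAP = 0.2857, E[θ|data] = 0.2931

Posterior: Beta(8+9, 12+29) = Beta(17, 41).
Mode = (17−1)/(17+41−2) = 16/56 = 0.2857.
Mean = 17/(17+41) = 17/58 = 0.2931.
The mean is pulled above the mode by the posterior's right skew.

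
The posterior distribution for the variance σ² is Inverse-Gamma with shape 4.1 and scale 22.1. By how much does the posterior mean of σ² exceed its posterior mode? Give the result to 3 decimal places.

2.796

Mode = β/(α+1) = 22.1/5.1 = 4.333.
Mean = β/(α−1) = 22.1/3.1 = 7.129.
Difference = 7.129 − 4.333 = 2.796.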